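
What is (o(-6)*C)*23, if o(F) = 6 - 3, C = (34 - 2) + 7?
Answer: 2691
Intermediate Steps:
C = 39 (C = 32 + 7 = 39)
o(F) = 3
(o(-6)*C)*23 = (3*39)*23 = 117*23 = 2691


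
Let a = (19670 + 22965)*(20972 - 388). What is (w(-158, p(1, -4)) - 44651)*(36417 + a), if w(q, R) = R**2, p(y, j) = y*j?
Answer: -39173249696195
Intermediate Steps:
p(y, j) = j*y
a = 877598840 (a = 42635*20584 = 877598840)
(w(-158, p(1, -4)) - 44651)*(36417 + a) = ((-4*1)**2 - 44651)*(36417 + 877598840) = ((-4)**2 - 44651)*877635257 = (16 - 44651)*877635257 = -44635*877635257 = -39173249696195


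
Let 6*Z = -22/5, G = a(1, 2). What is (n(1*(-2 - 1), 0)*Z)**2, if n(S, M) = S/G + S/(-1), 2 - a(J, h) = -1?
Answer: 484/225 ≈ 2.1511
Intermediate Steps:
a(J, h) = 3 (a(J, h) = 2 - 1*(-1) = 2 + 1 = 3)
G = 3
Z = -11/15 (Z = (-22/5)/6 = (-22*1/5)/6 = (1/6)*(-22/5) = -11/15 ≈ -0.73333)
n(S, M) = -2*S/3 (n(S, M) = S/3 + S/(-1) = S*(1/3) + S*(-1) = S/3 - S = -2*S/3)
(n(1*(-2 - 1), 0)*Z)**2 = (-2*(-2 - 1)/3*(-11/15))**2 = (-2*(-3)/3*(-11/15))**2 = (-2/3*(-3)*(-11/15))**2 = (2*(-11/15))**2 = (-22/15)**2 = 484/225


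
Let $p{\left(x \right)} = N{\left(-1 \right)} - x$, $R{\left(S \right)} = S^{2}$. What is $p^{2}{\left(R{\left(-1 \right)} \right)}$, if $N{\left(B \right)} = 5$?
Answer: $16$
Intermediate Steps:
$p{\left(x \right)} = 5 - x$
$p^{2}{\left(R{\left(-1 \right)} \right)} = \left(5 - \left(-1\right)^{2}\right)^{2} = \left(5 - 1\right)^{2} = 4^{2} = 16$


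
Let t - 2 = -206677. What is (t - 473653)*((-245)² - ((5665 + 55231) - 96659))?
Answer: -65167258464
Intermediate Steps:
t = -206675 (t = 2 - 206677 = -206675)
(t - 473653)*((-245)² - ((5665 + 55231) - 96659)) = (-206675 - 473653)*((-245)² - ((5665 + 55231) - 96659)) = -680328*(60025 - (60896 - 96659)) = -680328*(60025 - 1*(-35763)) = -680328*(60025 + 35763) = -680328*95788 = -65167258464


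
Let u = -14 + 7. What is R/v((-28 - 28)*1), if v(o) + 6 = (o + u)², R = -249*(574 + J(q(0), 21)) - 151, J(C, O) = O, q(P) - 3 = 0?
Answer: -148306/3963 ≈ -37.423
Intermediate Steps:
q(P) = 3 (q(P) = 3 + 0 = 3)
u = -7
R = -148306 (R = -249*(574 + 21) - 151 = -249*595 - 151 = -148155 - 151 = -148306)
v(o) = -6 + (-7 + o)² (v(o) = -6 + (o - 7)² = -6 + (-7 + o)²)
R/v((-28 - 28)*1) = -148306/(-6 + (-7 + (-28 - 28)*1)²) = -148306/(-6 + (-7 - 56*1)²) = -148306/(-6 + (-7 - 56)²) = -148306/(-6 + (-63)²) = -148306/(-6 + 3969) = -148306/3963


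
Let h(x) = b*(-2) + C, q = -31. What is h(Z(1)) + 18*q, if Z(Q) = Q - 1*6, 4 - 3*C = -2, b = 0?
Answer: -556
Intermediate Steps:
C = 2 (C = 4/3 - ⅓*(-2) = 4/3 + ⅔ = 2)
Z(Q) = -6 + Q (Z(Q) = Q - 6 = -6 + Q)
h(x) = 2 (h(x) = 0*(-2) + 2 = 0 + 2 = 2)
h(Z(1)) + 18*q = 2 + 18*(-31) = 2 - 558 = -556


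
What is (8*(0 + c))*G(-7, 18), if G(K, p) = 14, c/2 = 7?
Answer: 1568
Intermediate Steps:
c = 14 (c = 2*7 = 14)
(8*(0 + c))*G(-7, 18) = (8*(0 + 14))*14 = (8*14)*14 = 112*14 = 1568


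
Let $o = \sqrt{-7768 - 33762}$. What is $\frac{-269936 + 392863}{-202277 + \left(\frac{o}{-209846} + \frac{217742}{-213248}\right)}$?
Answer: $- \frac{1296149690201707353185566848}{2132831634626651064729256489} + \frac{30535551553282048 i \sqrt{41530}}{2132831634626651064729256489} \approx -0.60771 + 2.9176 \cdot 10^{-9} i$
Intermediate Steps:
$o = i \sqrt{41530}$ ($o = \sqrt{-41530} = i \sqrt{41530} \approx 203.79 i$)
$\frac{-269936 + 392863}{-202277 + \left(\frac{o}{-209846} + \frac{217742}{-213248}\right)} = \frac{-269936 + 392863}{-202277 + \left(\frac{i \sqrt{41530}}{-209846} + \frac{217742}{-213248}\right)} = \frac{122927}{-202277 + \left(i \sqrt{41530} \left(- \frac{1}{209846}\right) + 217742 \left(- \frac{1}{213248}\right)\right)} = \frac{122927}{-202277 - \left(\frac{15553}{15232} + \frac{i \sqrt{41530}}{209846}\right)} = \frac{122927}{- \frac{3081098817}{15232} - \frac{i \sqrt{41530}}{209846}}$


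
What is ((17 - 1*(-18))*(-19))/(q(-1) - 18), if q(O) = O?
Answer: 35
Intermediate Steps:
((17 - 1*(-18))*(-19))/(q(-1) - 18) = ((17 - 1*(-18))*(-19))/(-1 - 18) = ((17 + 18)*(-19))/(-19) = (35*(-19))*(-1/19) = -665*(-1/19) = 35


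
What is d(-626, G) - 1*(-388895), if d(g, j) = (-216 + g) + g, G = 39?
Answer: 387427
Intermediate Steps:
d(g, j) = -216 + 2*g
d(-626, G) - 1*(-388895) = (-216 + 2*(-626)) - 1*(-388895) = (-216 - 1252) + 388895 = -1468 + 388895 = 387427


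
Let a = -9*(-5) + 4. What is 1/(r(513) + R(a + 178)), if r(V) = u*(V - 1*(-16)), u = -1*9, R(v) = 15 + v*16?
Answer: -1/1114 ≈ -0.00089767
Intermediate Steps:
a = 49 (a = 45 + 4 = 49)
R(v) = 15 + 16*v
u = -9
r(V) = -144 - 9*V (r(V) = -9*(V - 1*(-16)) = -9*(V + 16) = -9*(16 + V) = -144 - 9*V)
1/(r(513) + R(a + 178)) = 1/((-144 - 9*513) + (15 + 16*(49 + 178))) = 1/((-144 - 4617) + (15 + 16*227)) = 1/(-4761 + (15 + 3632)) = 1/(-4761 + 3647) = 1/(-1114) = -1/1114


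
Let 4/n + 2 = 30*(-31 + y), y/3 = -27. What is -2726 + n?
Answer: -4582408/1681 ≈ -2726.0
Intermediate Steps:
y = -81 (y = 3*(-27) = -81)
n = -2/1681 (n = 4/(-2 + 30*(-31 - 81)) = 4/(-2 + 30*(-112)) = 4/(-2 - 3360) = 4/(-3362) = 4*(-1/3362) = -2/1681 ≈ -0.0011898)
-2726 + n = -2726 - 2/1681 = -4582408/1681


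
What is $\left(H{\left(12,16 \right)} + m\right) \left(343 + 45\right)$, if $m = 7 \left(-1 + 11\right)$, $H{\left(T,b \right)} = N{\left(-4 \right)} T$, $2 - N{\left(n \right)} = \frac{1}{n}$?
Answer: $37636$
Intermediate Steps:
$N{\left(n \right)} = 2 - \frac{1}{n}$
$H{\left(T,b \right)} = \frac{9 T}{4}$ ($H{\left(T,b \right)} = \left(2 - \frac{1}{-4}\right) T = \left(2 - - \frac{1}{4}\right) T = \left(2 + \frac{1}{4}\right) T = \frac{9 T}{4}$)
$m = 70$ ($m = 7 \cdot 10 = 70$)
$\left(H{\left(12,16 \right)} + m\right) \left(343 + 45\right) = \left(\frac{9}{4} \cdot 12 + 70\right) \left(343 + 45\right) = \left(27 + 70\right) 388 = 97 \cdot 388 = 37636$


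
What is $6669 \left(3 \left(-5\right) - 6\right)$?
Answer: $-140049$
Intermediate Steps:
$6669 \left(3 \left(-5\right) - 6\right) = 6669 \left(-15 - 6\right) = 6669 \left(-21\right) = -140049$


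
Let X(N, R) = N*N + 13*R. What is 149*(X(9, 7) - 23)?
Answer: 22201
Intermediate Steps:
X(N, R) = N**2 + 13*R
149*(X(9, 7) - 23) = 149*((9**2 + 13*7) - 23) = 149*((81 + 91) - 23) = 149*(172 - 23) = 149*149 = 22201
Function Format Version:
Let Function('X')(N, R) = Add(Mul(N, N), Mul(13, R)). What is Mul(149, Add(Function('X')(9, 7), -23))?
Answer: 22201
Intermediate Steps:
Function('X')(N, R) = Add(Pow(N, 2), Mul(13, R))
Mul(149, Add(Function('X')(9, 7), -23)) = Mul(149, Add(Add(Pow(9, 2), Mul(13, 7)), -23)) = Mul(149, Add(Add(81, 91), -23)) = Mul(149, Add(172, -23)) = Mul(149, 149) = 22201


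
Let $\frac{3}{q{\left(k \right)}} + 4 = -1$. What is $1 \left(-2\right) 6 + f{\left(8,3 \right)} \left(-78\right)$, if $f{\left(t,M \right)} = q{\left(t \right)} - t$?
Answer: $\frac{3294}{5} \approx 658.8$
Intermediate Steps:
$q{\left(k \right)} = - \frac{3}{5}$ ($q{\left(k \right)} = \frac{3}{-4 - 1} = \frac{3}{-5} = 3 \left(- \frac{1}{5}\right) = - \frac{3}{5}$)
$f{\left(t,M \right)} = - \frac{3}{5} - t$
$1 \left(-2\right) 6 + f{\left(8,3 \right)} \left(-78\right) = 1 \left(-2\right) 6 + \left(- \frac{3}{5} - 8\right) \left(-78\right) = \left(-2\right) 6 + \left(- \frac{3}{5} - 8\right) \left(-78\right) = -12 - - \frac{3354}{5} = -12 + \frac{3354}{5} = \frac{3294}{5}$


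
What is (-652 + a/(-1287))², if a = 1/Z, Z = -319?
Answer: 71652879525108025/168553765809 ≈ 4.2510e+5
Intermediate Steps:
a = -1/319 (a = 1/(-319) = -1/319 ≈ -0.0031348)
(-652 + a/(-1287))² = (-652 - 1/319/(-1287))² = (-652 - 1/319*(-1/1287))² = (-652 + 1/410553)² = (-267680555/410553)² = 71652879525108025/168553765809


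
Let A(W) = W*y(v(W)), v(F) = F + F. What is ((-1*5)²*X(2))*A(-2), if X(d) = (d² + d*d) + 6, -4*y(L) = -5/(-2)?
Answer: 875/2 ≈ 437.50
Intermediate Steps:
v(F) = 2*F
y(L) = -5/8 (y(L) = -(-5)/(4*(-2)) = -(-5)*(-1)/(4*2) = -¼*5/2 = -5/8)
X(d) = 6 + 2*d² (X(d) = (d² + d²) + 6 = 2*d² + 6 = 6 + 2*d²)
A(W) = -5*W/8 (A(W) = W*(-5/8) = -5*W/8)
((-1*5)²*X(2))*A(-2) = ((-1*5)²*(6 + 2*2²))*(-5/8*(-2)) = ((-5)²*(6 + 2*4))*(5/4) = (25*(6 + 8))*(5/4) = (25*14)*(5/4) = 350*(5/4) = 875/2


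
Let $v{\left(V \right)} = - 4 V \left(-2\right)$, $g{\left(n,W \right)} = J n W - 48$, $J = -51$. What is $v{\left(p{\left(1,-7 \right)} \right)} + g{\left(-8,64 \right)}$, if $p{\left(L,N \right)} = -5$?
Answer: $26024$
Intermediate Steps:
$g{\left(n,W \right)} = -48 - 51 W n$ ($g{\left(n,W \right)} = - 51 n W - 48 = - 51 W n - 48 = -48 - 51 W n$)
$v{\left(V \right)} = 8 V$
$v{\left(p{\left(1,-7 \right)} \right)} + g{\left(-8,64 \right)} = 8 \left(-5\right) - \left(48 + 3264 \left(-8\right)\right) = -40 + \left(-48 + 26112\right) = -40 + 26064 = 26024$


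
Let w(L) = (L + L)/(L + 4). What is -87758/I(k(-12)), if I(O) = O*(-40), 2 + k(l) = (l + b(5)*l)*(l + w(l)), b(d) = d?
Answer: 43879/12920 ≈ 3.3962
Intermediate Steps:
w(L) = 2*L/(4 + L) (w(L) = (2*L)/(4 + L) = 2*L/(4 + L))
k(l) = -2 + 6*l*(l + 2*l/(4 + l)) (k(l) = -2 + (l + 5*l)*(l + 2*l/(4 + l)) = -2 + (6*l)*(l + 2*l/(4 + l)) = -2 + 6*l*(l + 2*l/(4 + l)))
I(O) = -40*O
-87758/I(k(-12)) = -87758*(-(4 - 12)/(80*(-4 - 1*(-12) + 3*(-12)³ + 18*(-12)²))) = -87758*1/(10*(-4 + 12 + 3*(-1728) + 18*144)) = -87758*1/(10*(-4 + 12 - 5184 + 2592)) = -87758/((-80*(-1)*(-2584)/8)) = -87758/((-40*646)) = -87758/(-25840) = -87758*(-1/25840) = 43879/12920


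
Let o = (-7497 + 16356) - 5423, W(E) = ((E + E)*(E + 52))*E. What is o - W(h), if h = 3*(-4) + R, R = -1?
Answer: -9746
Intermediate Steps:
h = -13 (h = 3*(-4) - 1 = -12 - 1 = -13)
W(E) = 2*E²*(52 + E) (W(E) = ((2*E)*(52 + E))*E = (2*E*(52 + E))*E = 2*E²*(52 + E))
o = 3436 (o = 8859 - 5423 = 3436)
o - W(h) = 3436 - 2*(-13)²*(52 - 13) = 3436 - 2*169*39 = 3436 - 1*13182 = 3436 - 13182 = -9746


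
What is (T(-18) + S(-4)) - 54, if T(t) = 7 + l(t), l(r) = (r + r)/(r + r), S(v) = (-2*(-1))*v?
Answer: -54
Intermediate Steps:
S(v) = 2*v
l(r) = 1 (l(r) = (2*r)/((2*r)) = (2*r)*(1/(2*r)) = 1)
T(t) = 8 (T(t) = 7 + 1 = 8)
(T(-18) + S(-4)) - 54 = (8 + 2*(-4)) - 54 = (8 - 8) - 54 = 0 - 54 = -54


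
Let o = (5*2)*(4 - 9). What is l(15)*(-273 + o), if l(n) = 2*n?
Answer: -9690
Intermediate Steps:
o = -50 (o = 10*(-5) = -50)
l(15)*(-273 + o) = (2*15)*(-273 - 50) = 30*(-323) = -9690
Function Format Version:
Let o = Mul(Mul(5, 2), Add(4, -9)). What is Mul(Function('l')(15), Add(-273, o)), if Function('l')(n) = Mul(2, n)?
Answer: -9690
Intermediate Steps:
o = -50 (o = Mul(10, -5) = -50)
Mul(Function('l')(15), Add(-273, o)) = Mul(Mul(2, 15), Add(-273, -50)) = Mul(30, -323) = -9690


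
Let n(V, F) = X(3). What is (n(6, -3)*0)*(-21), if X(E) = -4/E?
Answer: 0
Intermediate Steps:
n(V, F) = -4/3
(n(6, -3)*0)*(-21) = -4/3*0*(-21) = 0*(-21) = 0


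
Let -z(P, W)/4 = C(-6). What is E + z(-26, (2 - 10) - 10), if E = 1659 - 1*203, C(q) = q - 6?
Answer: 1504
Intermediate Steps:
C(q) = -6 + q
E = 1456 (E = 1659 - 203 = 1456)
z(P, W) = 48 (z(P, W) = -4*(-6 - 6) = -4*(-12) = 48)
E + z(-26, (2 - 10) - 10) = 1456 + 48 = 1504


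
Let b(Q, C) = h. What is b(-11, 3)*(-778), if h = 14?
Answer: -10892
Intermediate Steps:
b(Q, C) = 14
b(-11, 3)*(-778) = 14*(-778) = -10892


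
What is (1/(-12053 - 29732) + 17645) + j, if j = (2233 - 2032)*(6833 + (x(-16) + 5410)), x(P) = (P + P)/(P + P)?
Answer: 103572019864/41785 ≈ 2.4787e+6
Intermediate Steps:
x(P) = 1 (x(P) = (2*P)/((2*P)) = (2*P)*(1/(2*P)) = 1)
j = 2461044 (j = (2233 - 2032)*(6833 + (1 + 5410)) = 201*(6833 + 5411) = 201*12244 = 2461044)
(1/(-12053 - 29732) + 17645) + j = (1/(-12053 - 29732) + 17645) + 2461044 = (1/(-41785) + 17645) + 2461044 = (-1/41785 + 17645) + 2461044 = 737296324/41785 + 2461044 = 103572019864/41785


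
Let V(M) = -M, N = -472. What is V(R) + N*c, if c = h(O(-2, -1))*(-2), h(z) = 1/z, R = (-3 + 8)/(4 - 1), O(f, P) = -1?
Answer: -2837/3 ≈ -945.67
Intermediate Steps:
R = 5/3 ≈ 1.6667
c = 2 (c = -2/(-1) = -1*(-2) = 2)
V(R) + N*c = -1*5/3 - 472*2 = -5/3 - 944 = -2837/3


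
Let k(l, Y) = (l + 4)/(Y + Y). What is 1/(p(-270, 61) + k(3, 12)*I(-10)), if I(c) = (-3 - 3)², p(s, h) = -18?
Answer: -2/15 ≈ -0.13333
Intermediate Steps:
k(l, Y) = (4 + l)/(2*Y) (k(l, Y) = (4 + l)/((2*Y)) = (4 + l)*(1/(2*Y)) = (4 + l)/(2*Y))
I(c) = 36 (I(c) = (-6)² = 36)
1/(p(-270, 61) + k(3, 12)*I(-10)) = 1/(-18 + ((½)*(4 + 3)/12)*36) = 1/(-18 + ((½)*(1/12)*7)*36) = 1/(-18 + (7/24)*36) = 1/(-18 + 21/2) = 1/(-15/2) = -2/15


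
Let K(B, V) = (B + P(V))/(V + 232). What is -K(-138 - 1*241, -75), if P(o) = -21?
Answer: 400/157 ≈ 2.5478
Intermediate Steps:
K(B, V) = (-21 + B)/(232 + V) (K(B, V) = (B - 21)/(V + 232) = (-21 + B)/(232 + V))
-K(-138 - 1*241, -75) = -(-21 + (-138 - 1*241))/(232 - 75) = -(-21 + (-138 - 241))/157 = -(-21 - 379)/157 = -(-400)/157 = -1*(-400/157) = 400/157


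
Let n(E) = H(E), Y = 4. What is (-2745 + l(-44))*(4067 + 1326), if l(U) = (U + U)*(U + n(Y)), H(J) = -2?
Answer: 7027079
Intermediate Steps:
n(E) = -2
l(U) = 2*U*(-2 + U) (l(U) = (U + U)*(U - 2) = (2*U)*(-2 + U) = 2*U*(-2 + U))
(-2745 + l(-44))*(4067 + 1326) = (-2745 + 2*(-44)*(-2 - 44))*(4067 + 1326) = (-2745 + 2*(-44)*(-46))*5393 = (-2745 + 4048)*5393 = 1303*5393 = 7027079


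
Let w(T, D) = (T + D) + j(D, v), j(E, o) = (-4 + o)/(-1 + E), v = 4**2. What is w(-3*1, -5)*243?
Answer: -2430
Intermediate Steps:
v = 16
j(E, o) = (-4 + o)/(-1 + E)
w(T, D) = D + T + 12/(-1 + D) (w(T, D) = (T + D) + (-4 + 16)/(-1 + D) = (D + T) + 12/(-1 + D) = D + T + 12/(-1 + D))
w(-3*1, -5)*243 = ((12 + (-1 - 5)*(-5 - 3*1))/(-1 - 5))*243 = ((12 - 6*(-5 - 3))/(-6))*243 = -(12 - 6*(-8))/6*243 = -(12 + 48)/6*243 = -1/6*60*243 = -10*243 = -2430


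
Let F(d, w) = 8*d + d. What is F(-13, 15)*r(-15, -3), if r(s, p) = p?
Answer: 351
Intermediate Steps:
F(d, w) = 9*d
F(-13, 15)*r(-15, -3) = (9*(-13))*(-3) = -117*(-3) = 351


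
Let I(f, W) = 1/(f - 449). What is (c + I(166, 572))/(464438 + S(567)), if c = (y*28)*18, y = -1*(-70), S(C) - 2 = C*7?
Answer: 9984239/132559747 ≈ 0.075319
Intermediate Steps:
S(C) = 2 + 7*C (S(C) = 2 + C*7 = 2 + 7*C)
y = 70
c = 35280 (c = (70*28)*18 = 1960*18 = 35280)
I(f, W) = 1/(-449 + f)
(c + I(166, 572))/(464438 + S(567)) = (35280 + 1/(-449 + 166))/(464438 + (2 + 7*567)) = (35280 + 1/(-283))/(464438 + (2 + 3969)) = (35280 - 1/283)/(464438 + 3971) = (9984239/283)/468409 = (9984239/283)*(1/468409) = 9984239/132559747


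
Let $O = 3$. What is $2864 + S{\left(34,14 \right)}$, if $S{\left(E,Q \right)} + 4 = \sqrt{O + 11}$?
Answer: $2860 + \sqrt{14} \approx 2863.7$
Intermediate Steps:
$S{\left(E,Q \right)} = -4 + \sqrt{14}$ ($S{\left(E,Q \right)} = -4 + \sqrt{3 + 11} = -4 + \sqrt{14}$)
$2864 + S{\left(34,14 \right)} = 2864 - \left(4 - \sqrt{14}\right) = 2860 + \sqrt{14}$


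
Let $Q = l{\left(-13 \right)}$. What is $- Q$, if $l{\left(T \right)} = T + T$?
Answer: $26$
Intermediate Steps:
$l{\left(T \right)} = 2 T$
$Q = -26$ ($Q = 2 \left(-13\right) = -26$)
$- Q = \left(-1\right) \left(-26\right) = 26$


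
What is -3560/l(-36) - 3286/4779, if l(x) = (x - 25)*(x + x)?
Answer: -436741/291519 ≈ -1.4982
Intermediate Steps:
l(x) = 2*x*(-25 + x) (l(x) = (-25 + x)*(2*x) = 2*x*(-25 + x))
-3560/l(-36) - 3286/4779 = -3560*(-1/(72*(-25 - 36))) - 3286/4779 = -3560/(2*(-36)*(-61)) - 3286*1/4779 = -3560/4392 - 3286/4779 = -3560*1/4392 - 3286/4779 = -445/549 - 3286/4779 = -436741/291519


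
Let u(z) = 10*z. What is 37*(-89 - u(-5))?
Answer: -1443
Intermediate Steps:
37*(-89 - u(-5)) = 37*(-89 - 10*(-5)) = 37*(-89 - 1*(-50)) = 37*(-89 + 50) = 37*(-39) = -1443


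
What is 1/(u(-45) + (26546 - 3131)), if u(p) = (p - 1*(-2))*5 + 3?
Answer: 1/23203 ≈ 4.3098e-5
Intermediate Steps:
u(p) = 13 + 5*p (u(p) = (p + 2)*5 + 3 = (2 + p)*5 + 3 = (10 + 5*p) + 3 = 13 + 5*p)
1/(u(-45) + (26546 - 3131)) = 1/((13 + 5*(-45)) + (26546 - 3131)) = 1/((13 - 225) + 23415) = 1/(-212 + 23415) = 1/23203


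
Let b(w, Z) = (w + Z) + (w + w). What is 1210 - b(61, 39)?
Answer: 988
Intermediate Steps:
b(w, Z) = Z + 3*w (b(w, Z) = (Z + w) + 2*w = Z + 3*w)
1210 - b(61, 39) = 1210 - (39 + 3*61) = 1210 - (39 + 183) = 1210 - 1*222 = 1210 - 222 = 988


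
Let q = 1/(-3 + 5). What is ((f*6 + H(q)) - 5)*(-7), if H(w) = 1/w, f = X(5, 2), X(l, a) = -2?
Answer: 105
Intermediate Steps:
f = -2
q = 1/2 ≈ 0.50000
H(w) = 1/w
((f*6 + H(q)) - 5)*(-7) = ((-2*6 + 1/(1/2)) - 5)*(-7) = ((-12 + 2) - 5)*(-7) = (-10 - 5)*(-7) = -15*(-7) = 105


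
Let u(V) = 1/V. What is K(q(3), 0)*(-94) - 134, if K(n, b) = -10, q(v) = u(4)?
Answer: 806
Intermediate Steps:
q(v) = 1/4
K(q(3), 0)*(-94) - 134 = -10*(-94) - 134 = 940 - 134 = 806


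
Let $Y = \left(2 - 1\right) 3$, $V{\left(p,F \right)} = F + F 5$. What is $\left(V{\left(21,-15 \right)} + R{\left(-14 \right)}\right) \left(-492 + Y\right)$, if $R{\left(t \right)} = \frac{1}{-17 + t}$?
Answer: $\frac{1364799}{31} \approx 44026.0$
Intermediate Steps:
$V{\left(p,F \right)} = 6 F$ ($V{\left(p,F \right)} = F + 5 F = 6 F$)
$Y = 3$ ($Y = 1 \cdot 3 = 3$)
$\left(V{\left(21,-15 \right)} + R{\left(-14 \right)}\right) \left(-492 + Y\right) = \left(6 \left(-15\right) + \frac{1}{-17 - 14}\right) \left(-492 + 3\right) = \left(-90 + \frac{1}{-31}\right) \left(-489\right) = \left(-90 - \frac{1}{31}\right) \left(-489\right) = \left(- \frac{2791}{31}\right) \left(-489\right) = \frac{1364799}{31}$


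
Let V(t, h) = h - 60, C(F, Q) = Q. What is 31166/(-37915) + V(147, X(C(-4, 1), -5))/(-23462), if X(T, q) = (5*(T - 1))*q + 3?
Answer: -729055537/889561730 ≈ -0.81957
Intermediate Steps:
X(T, q) = 3 + q*(-5 + 5*T) (X(T, q) = (5*(-1 + T))*q + 3 = (-5 + 5*T)*q + 3 = q*(-5 + 5*T) + 3 = 3 + q*(-5 + 5*T))
V(t, h) = -60 + h
31166/(-37915) + V(147, X(C(-4, 1), -5))/(-23462) = 31166/(-37915) + (-60 + (3 - 5*(-5) + 5*1*(-5)))/(-23462) = 31166*(-1/37915) + (-60 + (3 + 25 - 25))*(-1/23462) = -31166/37915 + (-60 + 3)*(-1/23462) = -31166/37915 - 57*(-1/23462) = -31166/37915 + 57/23462 = -729055537/889561730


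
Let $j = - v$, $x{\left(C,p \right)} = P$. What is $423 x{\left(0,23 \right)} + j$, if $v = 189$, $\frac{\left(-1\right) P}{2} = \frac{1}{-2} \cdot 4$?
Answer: $1503$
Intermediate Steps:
$P = 4$ ($P = - 2 \frac{1}{-2} \cdot 4 = - 2 \left(\left(- \frac{1}{2}\right) 4\right) = \left(-2\right) \left(-2\right) = 4$)
$x{\left(C,p \right)} = 4$
$j = -189$ ($j = \left(-1\right) 189 = -189$)
$423 x{\left(0,23 \right)} + j = 423 \cdot 4 - 189 = 1692 - 189 = 1503$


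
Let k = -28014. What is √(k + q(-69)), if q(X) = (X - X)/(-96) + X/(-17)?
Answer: I*√8094873/17 ≈ 167.36*I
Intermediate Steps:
q(X) = -X/17 (q(X) = 0*(-1/96) + X*(-1/17) = 0 - X/17 = -X/17)
√(k + q(-69)) = √(-28014 - 1/17*(-69)) = √(-28014 + 69/17) = √(-476169/17) = I*√8094873/17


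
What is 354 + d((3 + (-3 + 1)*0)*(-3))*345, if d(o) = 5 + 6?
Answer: 4149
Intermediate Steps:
d(o) = 11
354 + d((3 + (-3 + 1)*0)*(-3))*345 = 354 + 11*345 = 354 + 3795 = 4149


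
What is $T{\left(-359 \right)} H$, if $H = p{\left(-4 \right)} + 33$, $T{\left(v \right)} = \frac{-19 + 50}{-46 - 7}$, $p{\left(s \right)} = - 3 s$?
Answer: $- \frac{1395}{53} \approx -26.321$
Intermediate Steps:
$T{\left(v \right)} = - \frac{31}{53}$ ($T{\left(v \right)} = \frac{31}{-53} = 31 \left(- \frac{1}{53}\right) = - \frac{31}{53}$)
$H = 45$ ($H = \left(-3\right) \left(-4\right) + 33 = 12 + 33 = 45$)
$T{\left(-359 \right)} H = \left(- \frac{31}{53}\right) 45 = - \frac{1395}{53}$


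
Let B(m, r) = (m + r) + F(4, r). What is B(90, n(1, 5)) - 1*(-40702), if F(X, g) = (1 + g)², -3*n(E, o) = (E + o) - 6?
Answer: 40793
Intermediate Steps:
n(E, o) = 2 - E/3 - o/3 (n(E, o) = -((E + o) - 6)/3 = -(-6 + E + o)/3 = 2 - E/3 - o/3)
B(m, r) = m + r + (1 + r)² (B(m, r) = (m + r) + (1 + r)² = m + r + (1 + r)²)
B(90, n(1, 5)) - 1*(-40702) = (90 + (2 - ⅓*1 - ⅓*5) + (1 + (2 - ⅓*1 - ⅓*5))²) - 1*(-40702) = (90 + (2 - ⅓ - 5/3) + (1 + (2 - ⅓ - 5/3))²) + 40702 = (90 + 0 + (1 + 0)²) + 40702 = (90 + 0 + 1²) + 40702 = (90 + 0 + 1) + 40702 = 91 + 40702 = 40793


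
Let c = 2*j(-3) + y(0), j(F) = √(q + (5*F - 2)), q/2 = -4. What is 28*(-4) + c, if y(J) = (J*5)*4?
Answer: -112 + 10*I ≈ -112.0 + 10.0*I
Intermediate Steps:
q = -8 (q = 2*(-4) = -8)
j(F) = √(-10 + 5*F) (j(F) = √(-8 + (5*F - 2)) = √(-8 + (-2 + 5*F)) = √(-10 + 5*F))
y(J) = 20*J (y(J) = (5*J)*4 = 20*J)
c = 10*I (c = 2*√(-10 + 5*(-3)) + 20*0 = 2*√(-10 - 15) + 0 = 2*√(-25) + 0 = 2*(5*I) + 0 = 10*I + 0 = 10*I ≈ 10.0*I)
28*(-4) + c = 28*(-4) + 10*I = -112 + 10*I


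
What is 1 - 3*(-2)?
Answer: 7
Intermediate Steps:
1 - 3*(-2) = 1 + 6 = 7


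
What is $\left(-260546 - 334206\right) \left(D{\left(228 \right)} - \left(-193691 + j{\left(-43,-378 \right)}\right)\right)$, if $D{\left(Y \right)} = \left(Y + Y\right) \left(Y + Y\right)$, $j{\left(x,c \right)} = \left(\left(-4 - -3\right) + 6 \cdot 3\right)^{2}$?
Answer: $-238696578176$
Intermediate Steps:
$j{\left(x,c \right)} = 289$ ($j{\left(x,c \right)} = \left(\left(-4 + 3\right) + 18\right)^{2} = \left(-1 + 18\right)^{2} = 17^{2} = 289$)
$D{\left(Y \right)} = 4 Y^{2}$ ($D{\left(Y \right)} = 2 Y 2 Y = 4 Y^{2}$)
$\left(-260546 - 334206\right) \left(D{\left(228 \right)} - \left(-193691 + j{\left(-43,-378 \right)}\right)\right) = \left(-260546 - 334206\right) \left(4 \cdot 228^{2} + \left(193691 - 289\right)\right) = - 594752 \left(4 \cdot 51984 + \left(193691 - 289\right)\right) = - 594752 \left(207936 + 193402\right) = \left(-594752\right) 401338 = -238696578176$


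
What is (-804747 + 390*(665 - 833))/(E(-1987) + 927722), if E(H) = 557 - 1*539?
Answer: -870267/927740 ≈ -0.93805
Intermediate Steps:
E(H) = 18 (E(H) = 557 - 539 = 18)
(-804747 + 390*(665 - 833))/(E(-1987) + 927722) = (-804747 + 390*(665 - 833))/(18 + 927722) = (-804747 + 390*(-168))/927740 = (-804747 - 65520)*(1/927740) = -870267*1/927740 = -870267/927740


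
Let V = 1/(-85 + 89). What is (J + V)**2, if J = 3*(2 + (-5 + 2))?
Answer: 121/16 ≈ 7.5625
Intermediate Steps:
V = 1/4 ≈ 0.25000
J = -3 (J = 3*(2 - 3) = 3*(-1) = -3)
(J + V)**2 = (-3 + 1/4)**2 = (-11/4)**2 = 121/16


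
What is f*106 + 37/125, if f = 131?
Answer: 1735787/125 ≈ 13886.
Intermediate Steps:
f*106 + 37/125 = 131*106 + 37/125 = 13886 + 37*(1/125) = 13886 + 37/125 = 1735787/125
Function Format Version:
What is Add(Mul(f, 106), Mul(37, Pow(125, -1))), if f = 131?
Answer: Rational(1735787, 125) ≈ 13886.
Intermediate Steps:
Add(Mul(f, 106), Mul(37, Pow(125, -1))) = Add(Mul(131, 106), Mul(37, Pow(125, -1))) = Add(13886, Mul(37, Rational(1, 125))) = Add(13886, Rational(37, 125)) = Rational(1735787, 125)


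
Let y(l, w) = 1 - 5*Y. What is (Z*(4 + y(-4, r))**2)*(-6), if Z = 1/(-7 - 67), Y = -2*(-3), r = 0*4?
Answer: 1875/37 ≈ 50.676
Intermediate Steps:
r = 0
Y = 6
Z = -1/74 (Z = 1/(-74) = -1/74 ≈ -0.013514)
y(l, w) = -29 (y(l, w) = 1 - 5*6 = 1 - 30 = -29)
(Z*(4 + y(-4, r))**2)*(-6) = -(4 - 29)**2/74*(-6) = -1/74*(-25)**2*(-6) = -1/74*625*(-6) = -625/74*(-6) = 1875/37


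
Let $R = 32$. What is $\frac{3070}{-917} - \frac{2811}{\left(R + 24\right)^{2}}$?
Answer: $- \frac{1743601}{410816} \approx -4.2442$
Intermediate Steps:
$\frac{3070}{-917} - \frac{2811}{\left(R + 24\right)^{2}} = \frac{3070}{-917} - \frac{2811}{\left(32 + 24\right)^{2}} = 3070 \left(- \frac{1}{917}\right) - \frac{2811}{56^{2}} = - \frac{3070}{917} - \frac{2811}{3136} = - \frac{1743601}{410816}$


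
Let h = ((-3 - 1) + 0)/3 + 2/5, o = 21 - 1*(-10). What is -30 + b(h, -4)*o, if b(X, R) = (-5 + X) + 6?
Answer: -419/15 ≈ -27.933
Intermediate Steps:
o = 31 (o = 21 + 10 = 31)
h = -14/15 (h = (-4 + 0)*(⅓) + 2*(⅕) = -4*⅓ + ⅖ = -4/3 + ⅖ = -14/15 ≈ -0.93333)
b(X, R) = 1 + X
-30 + b(h, -4)*o = -30 + (1 - 14/15)*31 = -30 + (1/15)*31 = -30 + 31/15 = -419/15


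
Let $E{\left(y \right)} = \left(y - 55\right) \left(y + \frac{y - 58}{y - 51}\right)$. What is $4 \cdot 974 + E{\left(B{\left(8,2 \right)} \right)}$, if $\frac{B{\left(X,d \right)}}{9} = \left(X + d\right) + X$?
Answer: $\frac{2367658}{111} \approx 21330.0$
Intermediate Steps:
$B{\left(X,d \right)} = 9 d + 18 X$ ($B{\left(X,d \right)} = 9 \left(\left(X + d\right) + X\right) = 9 \left(d + 2 X\right) = 9 d + 18 X$)
$E{\left(y \right)} = \left(-55 + y\right) \left(y + \frac{-58 + y}{-51 + y}\right)$
$4 \cdot 974 + E{\left(B{\left(8,2 \right)} \right)} = 4 \cdot 974 + \frac{3190 + \left(9 \cdot 2 + 18 \cdot 8\right)^{3} - 105 \left(9 \cdot 2 + 18 \cdot 8\right)^{2} + 2692 \left(9 \cdot 2 + 18 \cdot 8\right)}{-51 + \left(9 \cdot 2 + 18 \cdot 8\right)} = 3896 + \frac{3190 + \left(18 + 144\right)^{3} - 105 \left(18 + 144\right)^{2} + 2692 \left(18 + 144\right)}{-51 + \left(18 + 144\right)} = 3896 + \frac{3190 + 162^{3} - 105 \cdot 162^{2} + 2692 \cdot 162}{-51 + 162} = 3896 + \frac{3190 + 4251528 - 2755620 + 436104}{111} = 3896 + \frac{1}{111} \cdot 1935202 = 3896 + \frac{1935202}{111} = \frac{2367658}{111}$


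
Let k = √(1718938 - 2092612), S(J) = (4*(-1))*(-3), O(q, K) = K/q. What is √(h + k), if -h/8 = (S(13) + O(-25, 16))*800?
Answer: √(-72704 + 7*I*√7626) ≈ 1.134 + 269.64*I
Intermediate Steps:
S(J) = 12 (S(J) = -4*(-3) = 12)
k = 7*I*√7626 (k = √(-373674) = 7*I*√7626 ≈ 611.29*I)
h = -72704 (h = -8*(12 + 16/(-25))*800 = -8*(12 + 16*(-1/25))*800 = -8*(12 - 16/25)*800 = -2272*800/25 = -8*9088 = -72704)
√(h + k) = √(-72704 + 7*I*√7626)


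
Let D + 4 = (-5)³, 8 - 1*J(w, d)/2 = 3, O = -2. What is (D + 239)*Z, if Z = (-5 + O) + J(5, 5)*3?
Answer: 2530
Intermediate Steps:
J(w, d) = 10 (J(w, d) = 16 - 2*3 = 16 - 6 = 10)
D = -129 (D = -4 + (-5)³ = -4 - 125 = -129)
Z = 23 (Z = (-5 - 2) + 10*3 = -7 + 30 = 23)
(D + 239)*Z = (-129 + 239)*23 = 110*23 = 2530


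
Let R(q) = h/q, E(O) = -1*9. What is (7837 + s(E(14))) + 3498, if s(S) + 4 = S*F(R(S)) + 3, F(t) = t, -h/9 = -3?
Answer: 11361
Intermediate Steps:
h = 27 (h = -9*(-3) = 27)
E(O) = -9
R(q) = 27/q
s(S) = 26 (s(S) = -4 + (S*(27/S) + 3) = -4 + (27 + 3) = -4 + 30 = 26)
(7837 + s(E(14))) + 3498 = (7837 + 26) + 3498 = 7863 + 3498 = 11361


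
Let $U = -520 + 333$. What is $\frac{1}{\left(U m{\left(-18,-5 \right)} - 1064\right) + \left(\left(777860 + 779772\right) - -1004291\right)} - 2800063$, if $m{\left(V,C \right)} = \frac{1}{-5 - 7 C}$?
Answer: $- \frac{215116472411699}{76825583} \approx -2.8001 \cdot 10^{6}$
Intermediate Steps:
$U = -187$
$\frac{1}{\left(U m{\left(-18,-5 \right)} - 1064\right) + \left(\left(777860 + 779772\right) - -1004291\right)} - 2800063 = \frac{1}{\left(- 187 \left(- \frac{1}{5 + 7 \left(-5\right)}\right) - 1064\right) + \left(\left(777860 + 779772\right) - -1004291\right)} - 2800063 = \frac{1}{\left(- 187 \left(- \frac{1}{5 - 35}\right) - 1064\right) + \left(1557632 + 1004291\right)} - 2800063 = \frac{1}{\left(- 187 \left(- \frac{1}{-30}\right) - 1064\right) + 2561923} - 2800063 = \frac{1}{\left(- 187 \left(\left(-1\right) \left(- \frac{1}{30}\right)\right) - 1064\right) + 2561923} - 2800063 = \frac{1}{\left(\left(-187\right) \frac{1}{30} - 1064\right) + 2561923} - 2800063 = \frac{1}{\left(- \frac{187}{30} - 1064\right) + 2561923} - 2800063 = \frac{1}{- \frac{32107}{30} + 2561923} - 2800063 = \frac{1}{\frac{76825583}{30}} - 2800063 = \frac{30}{76825583} - 2800063 = - \frac{215116472411699}{76825583}$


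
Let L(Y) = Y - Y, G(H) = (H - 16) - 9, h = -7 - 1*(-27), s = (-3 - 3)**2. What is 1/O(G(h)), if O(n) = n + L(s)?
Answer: -1/5 ≈ -0.20000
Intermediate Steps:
s = 36 (s = (-6)**2 = 36)
h = 20 (h = -7 + 27 = 20)
G(H) = -25 + H (G(H) = (-16 + H) - 9 = -25 + H)
L(Y) = 0
O(n) = n (O(n) = n + 0 = n)
1/O(G(h)) = 1/(-25 + 20) = 1/(-5) = -1/5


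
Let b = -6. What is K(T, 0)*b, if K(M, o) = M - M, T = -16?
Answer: 0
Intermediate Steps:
K(M, o) = 0
K(T, 0)*b = 0*(-6) = 0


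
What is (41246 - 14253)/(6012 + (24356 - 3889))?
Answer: 26993/26479 ≈ 1.0194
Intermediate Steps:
(41246 - 14253)/(6012 + (24356 - 3889)) = 26993/(6012 + 20467) = 26993/26479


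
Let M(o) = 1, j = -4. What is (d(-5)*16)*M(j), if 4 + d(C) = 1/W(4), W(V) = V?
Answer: -60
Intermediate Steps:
d(C) = -15/4 (d(C) = -4 + 1/4 = -4 + ¼ = -15/4)
(d(-5)*16)*M(j) = -15/4*16*1 = -60*1 = -60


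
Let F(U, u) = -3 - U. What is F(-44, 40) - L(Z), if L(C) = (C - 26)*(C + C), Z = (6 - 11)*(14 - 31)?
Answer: -9989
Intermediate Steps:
Z = 85 (Z = -5*(-17) = 85)
L(C) = 2*C*(-26 + C) (L(C) = (-26 + C)*(2*C) = 2*C*(-26 + C))
F(-44, 40) - L(Z) = (-3 - 1*(-44)) - 2*85*(-26 + 85) = (-3 + 44) - 2*85*59 = 41 - 1*10030 = 41 - 10030 = -9989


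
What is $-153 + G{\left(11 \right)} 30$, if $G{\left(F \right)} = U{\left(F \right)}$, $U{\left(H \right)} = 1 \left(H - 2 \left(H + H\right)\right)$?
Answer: $-1143$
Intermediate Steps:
$U{\left(H \right)} = - 3 H$ ($U{\left(H \right)} = 1 \left(H - 2 \cdot 2 H\right) = 1 \left(H - 4 H\right) = 1 \left(- 3 H\right) = - 3 H$)
$G{\left(F \right)} = - 3 F$
$-153 + G{\left(11 \right)} 30 = -153 + \left(-3\right) 11 \cdot 30 = -153 - 990 = -1143$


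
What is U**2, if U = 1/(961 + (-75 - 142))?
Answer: 1/553536 ≈ 1.8066e-6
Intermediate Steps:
U = 1/744 (U = 1/(961 - 217) = 1/744 ≈ 0.0013441)
U**2 = (1/744)**2 = 1/553536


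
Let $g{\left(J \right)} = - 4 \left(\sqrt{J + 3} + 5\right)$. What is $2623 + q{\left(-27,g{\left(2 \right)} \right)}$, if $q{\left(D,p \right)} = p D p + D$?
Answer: $-10364 - 4320 \sqrt{5} \approx -20024.0$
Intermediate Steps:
$g{\left(J \right)} = -20 - 4 \sqrt{3 + J}$ ($g{\left(J \right)} = - 4 \left(\sqrt{3 + J} + 5\right) = - 4 \left(5 + \sqrt{3 + J}\right) = -20 - 4 \sqrt{3 + J}$)
$q{\left(D,p \right)} = D + D p^{2}$ ($q{\left(D,p \right)} = D p p + D = D p^{2} + D = D + D p^{2}$)
$2623 + q{\left(-27,g{\left(2 \right)} \right)} = 2623 - 27 \left(1 + \left(-20 - 4 \sqrt{3 + 2}\right)^{2}\right) = 2623 - 27 \left(1 + \left(-20 - 4 \sqrt{5}\right)^{2}\right) = 2623 - \left(27 + 27 \left(-20 - 4 \sqrt{5}\right)^{2}\right) = 2596 - 27 \left(-20 - 4 \sqrt{5}\right)^{2}$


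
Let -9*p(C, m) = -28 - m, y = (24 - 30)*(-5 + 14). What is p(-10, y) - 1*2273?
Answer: -20483/9 ≈ -2275.9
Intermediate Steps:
y = -54 (y = -6*9 = -54)
p(C, m) = 28/9 + m/9 (p(C, m) = -(-28 - m)/9 = 28/9 + m/9)
p(-10, y) - 1*2273 = (28/9 + (1/9)*(-54)) - 1*2273 = (28/9 - 6) - 2273 = -26/9 - 2273 = -20483/9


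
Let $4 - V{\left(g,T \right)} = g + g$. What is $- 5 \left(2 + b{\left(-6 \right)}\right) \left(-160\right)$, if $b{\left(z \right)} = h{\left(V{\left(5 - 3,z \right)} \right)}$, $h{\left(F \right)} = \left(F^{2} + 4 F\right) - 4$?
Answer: $-1600$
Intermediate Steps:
$V{\left(g,T \right)} = 4 - 2 g$ ($V{\left(g,T \right)} = 4 - \left(g + g\right) = 4 - 2 g$)
$h{\left(F \right)} = -4 + F^{2} + 4 F$
$b{\left(z \right)} = -4$ ($b{\left(z \right)} = -4 + \left(4 - 2 \left(5 - 3\right)\right)^{2} + 4 \left(4 - 2 \left(5 - 3\right)\right) = -4 + \left(4 - 4\right)^{2} + 4 \left(4 - 4\right) = -4 + 0^{2} + 4 \cdot 0 = -4 + 0 + 0 = -4$)
$- 5 \left(2 + b{\left(-6 \right)}\right) \left(-160\right) = - 5 \left(2 - 4\right) \left(-160\right) = \left(-5\right) \left(-2\right) \left(-160\right) = 10 \left(-160\right) = -1600$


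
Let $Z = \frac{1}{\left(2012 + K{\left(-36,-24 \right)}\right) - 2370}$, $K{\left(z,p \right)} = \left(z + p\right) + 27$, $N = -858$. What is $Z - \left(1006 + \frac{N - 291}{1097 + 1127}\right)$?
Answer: $- \frac{874354469}{869584} \approx -1005.5$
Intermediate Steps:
$K{\left(z,p \right)} = 27 + p + z$ ($K{\left(z,p \right)} = \left(p + z\right) + 27 = 27 + p + z$)
$Z = - \frac{1}{391}$ ($Z = \frac{1}{\left(2012 - 33\right) - 2370} = \frac{1}{1979 - 2370} = \frac{1}{-391} = - \frac{1}{391} \approx -0.0025575$)
$Z - \left(1006 + \frac{N - 291}{1097 + 1127}\right) = - \frac{1}{391} - \left(1006 + \frac{-858 - 291}{1097 + 1127}\right) = - \frac{1}{391} - \left(1006 - \frac{1149}{2224}\right) = - \frac{1}{391} - \frac{2236195}{2224} = - \frac{874354469}{869584}$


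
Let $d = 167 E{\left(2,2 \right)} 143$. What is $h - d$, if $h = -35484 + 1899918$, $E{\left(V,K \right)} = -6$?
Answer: $2007720$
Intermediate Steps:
$h = 1864434$
$d = -143286$ ($d = 167 \left(-6\right) 143 = \left(-1002\right) 143 = -143286$)
$h - d = 1864434 - -143286 = 1864434 + 143286 = 2007720$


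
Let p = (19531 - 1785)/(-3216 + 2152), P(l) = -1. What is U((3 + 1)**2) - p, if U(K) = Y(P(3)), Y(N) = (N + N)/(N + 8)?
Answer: 459/28 ≈ 16.393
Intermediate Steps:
Y(N) = 2*N/(8 + N) (Y(N) = (2*N)/(8 + N) = 2*N/(8 + N))
p = -467/28 (p = 17746/(-1064) = 17746*(-1/1064) = -467/28 ≈ -16.679)
U(K) = -2/7 (U(K) = 2*(-1)/(8 - 1) = 2*(-1)/7 = 2*(-1)*(1/7) = -2/7)
U((3 + 1)**2) - p = -2/7 - 1*(-467/28) = -2/7 + 467/28 = 459/28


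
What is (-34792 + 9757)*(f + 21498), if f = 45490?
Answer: -1677044580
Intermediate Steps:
(-34792 + 9757)*(f + 21498) = (-34792 + 9757)*(45490 + 21498) = -25035*66988 = -1677044580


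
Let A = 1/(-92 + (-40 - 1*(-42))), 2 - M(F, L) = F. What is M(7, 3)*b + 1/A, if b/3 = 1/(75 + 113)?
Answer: -16935/188 ≈ -90.080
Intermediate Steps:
M(F, L) = 2 - F
A = -1/90 (A = 1/(-92 + (-40 + 42)) = 1/(-92 + 2) = 1/(-90) = -1/90 ≈ -0.011111)
b = 3/188 (b = 3/(75 + 113) = 3/188 ≈ 0.015957)
M(7, 3)*b + 1/A = (2 - 1*7)*(3/188) + 1/(-1/90) = (2 - 7)*(3/188) - 90 = -5*3/188 - 90 = -15/188 - 90 = -16935/188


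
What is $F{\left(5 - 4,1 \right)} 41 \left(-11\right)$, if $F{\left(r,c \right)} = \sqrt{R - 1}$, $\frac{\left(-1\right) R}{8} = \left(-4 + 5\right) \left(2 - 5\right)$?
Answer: $- 451 \sqrt{23} \approx -2162.9$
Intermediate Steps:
$R = 24$ ($R = - 8 \left(-4 + 5\right) \left(2 - 5\right) = - 8 \cdot 1 \left(-3\right) = \left(-8\right) \left(-3\right) = 24$)
$F{\left(r,c \right)} = \sqrt{23}$ ($F{\left(r,c \right)} = \sqrt{24 - 1} = \sqrt{23}$)
$F{\left(5 - 4,1 \right)} 41 \left(-11\right) = \sqrt{23} \cdot 41 \left(-11\right) = 41 \sqrt{23} \left(-11\right) = - 451 \sqrt{23}$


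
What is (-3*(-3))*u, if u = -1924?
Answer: -17316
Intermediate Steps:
(-3*(-3))*u = -3*(-3)*(-1924) = 9*(-1924) = -17316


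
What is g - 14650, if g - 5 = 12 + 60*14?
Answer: -13793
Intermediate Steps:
g = 857 (g = 5 + (12 + 60*14) = 5 + (12 + 840) = 5 + 852 = 857)
g - 14650 = 857 - 14650 = -13793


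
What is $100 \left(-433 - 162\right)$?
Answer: $-59500$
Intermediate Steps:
$100 \left(-433 - 162\right) = 100 \left(-595\right) = -59500$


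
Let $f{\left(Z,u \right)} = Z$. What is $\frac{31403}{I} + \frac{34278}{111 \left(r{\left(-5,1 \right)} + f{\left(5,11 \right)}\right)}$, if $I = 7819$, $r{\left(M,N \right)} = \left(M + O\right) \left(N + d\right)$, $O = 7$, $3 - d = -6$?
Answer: $\frac{118387669}{7232575} \approx 16.369$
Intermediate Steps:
$d = 9$ ($d = 3 - -6 = 3 + 6 = 9$)
$r{\left(M,N \right)} = \left(7 + M\right) \left(9 + N\right)$ ($r{\left(M,N \right)} = \left(M + 7\right) \left(N + 9\right) = \left(7 + M\right) \left(9 + N\right)$)
$\frac{31403}{I} + \frac{34278}{111 \left(r{\left(-5,1 \right)} + f{\left(5,11 \right)}\right)} = \frac{31403}{7819} + \frac{34278}{111 \left(\left(63 + 7 \cdot 1 + 9 \left(-5\right) - 5\right) + 5\right)} = 31403 \cdot \frac{1}{7819} + \frac{34278}{111 \left(\left(63 + 7 - 45 - 5\right) + 5\right)} = \frac{31403}{7819} + \frac{34278}{111 \left(20 + 5\right)} = \frac{31403}{7819} + \frac{34278}{111 \cdot 25} = \frac{31403}{7819} + \frac{34278}{2775} = \frac{31403}{7819} + 34278 \cdot \frac{1}{2775} = \frac{31403}{7819} + \frac{11426}{925} = \frac{118387669}{7232575}$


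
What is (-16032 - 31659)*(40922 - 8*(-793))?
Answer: -2254162806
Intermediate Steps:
(-16032 - 31659)*(40922 - 8*(-793)) = -47691*(40922 + 6344) = -47691*47266 = -2254162806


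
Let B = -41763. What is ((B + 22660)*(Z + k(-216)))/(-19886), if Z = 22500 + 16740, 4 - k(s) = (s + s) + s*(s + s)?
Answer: -512304254/9943 ≈ -51524.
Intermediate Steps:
k(s) = 4 - 2*s - 2*s**2 (k(s) = 4 - ((s + s) + s*(s + s)) = 4 - (2*s + s*(2*s)) = 4 - (2*s + 2*s**2) = 4 + (-2*s - 2*s**2) = 4 - 2*s - 2*s**2)
Z = 39240
((B + 22660)*(Z + k(-216)))/(-19886) = ((-41763 + 22660)*(39240 + (4 - 2*(-216) - 2*(-216)**2)))/(-19886) = -19103*(39240 + (4 + 432 - 2*46656))*(-1/19886) = -19103*(39240 + (4 + 432 - 93312))*(-1/19886) = -19103*(39240 - 92876)*(-1/19886) = -19103*(-53636)*(-1/19886) = 1024608508*(-1/19886) = -512304254/9943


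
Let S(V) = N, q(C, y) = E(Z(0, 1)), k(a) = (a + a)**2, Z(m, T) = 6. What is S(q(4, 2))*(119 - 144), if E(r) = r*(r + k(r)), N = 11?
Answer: -275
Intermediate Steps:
k(a) = 4*a**2 (k(a) = (2*a)**2 = 4*a**2)
E(r) = r*(r + 4*r**2)
q(C, y) = 900 (q(C, y) = 6**2*(1 + 4*6) = 36*(1 + 24) = 36*25 = 900)
S(V) = 11
S(q(4, 2))*(119 - 144) = 11*(119 - 144) = 11*(-25) = -275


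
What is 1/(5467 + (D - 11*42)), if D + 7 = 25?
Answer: 1/5023 ≈ 0.00019908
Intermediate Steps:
D = 18 (D = -7 + 25 = 18)
1/(5467 + (D - 11*42)) = 1/(5467 + (18 - 11*42)) = 1/(5467 + (18 - 462)) = 1/(5467 - 444) = 1/5023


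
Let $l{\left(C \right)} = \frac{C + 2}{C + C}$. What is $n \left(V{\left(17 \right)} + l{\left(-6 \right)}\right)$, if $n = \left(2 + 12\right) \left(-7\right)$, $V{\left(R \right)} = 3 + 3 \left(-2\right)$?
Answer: $\frac{784}{3} \approx 261.33$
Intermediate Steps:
$V{\left(R \right)} = -3$ ($V{\left(R \right)} = 3 - 6 = -3$)
$l{\left(C \right)} = \frac{2 + C}{2 C}$
$n = -98$ ($n = 14 \left(-7\right) = -98$)
$n \left(V{\left(17 \right)} + l{\left(-6 \right)}\right) = - 98 \left(-3 + \frac{2 - 6}{2 \left(-6\right)}\right) = - 98 \left(-3 + \frac{1}{2} \left(- \frac{1}{6}\right) \left(-4\right)\right) = - 98 \left(-3 + \frac{1}{3}\right) = \left(-98\right) \left(- \frac{8}{3}\right) = \frac{784}{3}$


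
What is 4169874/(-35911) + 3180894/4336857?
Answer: -5989972720528/51913623909 ≈ -115.38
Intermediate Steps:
4169874/(-35911) + 3180894/4336857 = 4169874*(-1/35911) + 3180894*(1/4336857) = -4169874/35911 + 1060298/1445619 = -5989972720528/51913623909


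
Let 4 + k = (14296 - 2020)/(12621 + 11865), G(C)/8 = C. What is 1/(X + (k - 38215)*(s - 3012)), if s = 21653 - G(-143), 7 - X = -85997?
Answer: -371/280500853971 ≈ -1.3226e-9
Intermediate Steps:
X = 86004 (X = 7 - 1*(-85997) = 7 + 85997 = 86004)
G(C) = 8*C
s = 22797 (s = 21653 - 8*(-143) = 21653 - 1*(-1144) = 21653 + 1144 = 22797)
k = -1298/371 (k = -4 + (14296 - 2020)/(12621 + 11865) = -4 + 12276/24486 = -4 + 12276*(1/24486) = -4 + 186/371 = -1298/371 ≈ -3.4987)
1/(X + (k - 38215)*(s - 3012)) = 1/(86004 + (-1298/371 - 38215)*(22797 - 3012)) = 1/(86004 - 14179063/371*19785) = 1/(86004 - 280532761455/371) = 1/(-280500853971/371) = -371/280500853971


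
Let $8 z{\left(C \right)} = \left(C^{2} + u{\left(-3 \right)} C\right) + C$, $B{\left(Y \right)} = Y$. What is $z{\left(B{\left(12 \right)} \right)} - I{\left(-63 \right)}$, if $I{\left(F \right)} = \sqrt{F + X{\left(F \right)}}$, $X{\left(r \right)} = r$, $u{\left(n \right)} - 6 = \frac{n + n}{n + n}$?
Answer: $30 - 3 i \sqrt{14} \approx 30.0 - 11.225 i$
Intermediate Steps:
$u{\left(n \right)} = 7$ ($u{\left(n \right)} = 6 + \frac{n + n}{n + n} = 6 + \frac{2 n}{2 n} = 6 + 2 n \frac{1}{2 n} = 6 + 1 = 7$)
$z{\left(C \right)} = C + \frac{C^{2}}{8}$ ($z{\left(C \right)} = \frac{\left(C^{2} + 7 C\right) + C}{8} = \frac{C^{2} + 8 C}{8} = C + \frac{C^{2}}{8}$)
$I{\left(F \right)} = \sqrt{2} \sqrt{F}$ ($I{\left(F \right)} = \sqrt{F + F} = \sqrt{2 F} = \sqrt{2} \sqrt{F}$)
$z{\left(B{\left(12 \right)} \right)} - I{\left(-63 \right)} = \frac{1}{8} \cdot 12 \left(8 + 12\right) - \sqrt{2} \sqrt{-63} = \frac{1}{8} \cdot 12 \cdot 20 - \sqrt{2} \cdot 3 i \sqrt{7} = 30 - 3 i \sqrt{14}$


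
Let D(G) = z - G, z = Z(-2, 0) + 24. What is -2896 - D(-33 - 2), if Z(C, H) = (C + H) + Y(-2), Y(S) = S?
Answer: -2951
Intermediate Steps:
Z(C, H) = -2 + C + H (Z(C, H) = (C + H) - 2 = -2 + C + H)
z = 20 (z = (-2 - 2 + 0) + 24 = -4 + 24 = 20)
D(G) = 20 - G
-2896 - D(-33 - 2) = -2896 - (20 - (-33 - 2)) = -2896 - (20 - 1*(-35)) = -2896 - (20 + 35) = -2896 - 1*55 = -2896 - 55 = -2951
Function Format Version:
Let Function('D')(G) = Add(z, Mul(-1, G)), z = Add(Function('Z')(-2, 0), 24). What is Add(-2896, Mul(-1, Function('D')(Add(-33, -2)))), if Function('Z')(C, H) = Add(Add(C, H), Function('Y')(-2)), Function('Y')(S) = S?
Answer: -2951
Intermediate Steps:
Function('Z')(C, H) = Add(-2, C, H) (Function('Z')(C, H) = Add(Add(C, H), -2) = Add(-2, C, H))
z = 20 (z = Add(Add(-2, -2, 0), 24) = Add(-4, 24) = 20)
Function('D')(G) = Add(20, Mul(-1, G))
Add(-2896, Mul(-1, Function('D')(Add(-33, -2)))) = Add(-2896, Mul(-1, Add(20, Mul(-1, Add(-33, -2))))) = Add(-2896, Mul(-1, Add(20, Mul(-1, -35)))) = Add(-2896, Mul(-1, Add(20, 35))) = Add(-2896, Mul(-1, 55)) = Add(-2896, -55) = -2951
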